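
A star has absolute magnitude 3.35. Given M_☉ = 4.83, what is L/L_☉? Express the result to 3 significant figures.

L/L_☉ ≈ 3.91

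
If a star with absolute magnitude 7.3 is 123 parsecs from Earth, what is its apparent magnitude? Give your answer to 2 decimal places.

m ≈ 12.75

m = M + 5 log₁₀ d − 5 = 7.3 + 5·2.0899 − 5 = 12.750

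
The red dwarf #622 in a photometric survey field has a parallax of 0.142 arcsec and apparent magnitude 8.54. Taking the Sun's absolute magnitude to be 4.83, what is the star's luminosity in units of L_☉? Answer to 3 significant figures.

d = 1/p = 1/0.142″ = 7.042 pc
M = m − 5 log₁₀ d + 5 = 8.54 − 5·0.8477 + 5 = 9.301
M − M_☉ = 9.301 − 4.83 = 4.471
L/L_☉ = 10^(−0.4 × 4.471) = 0.01627

L/L_☉ ≈ 0.0163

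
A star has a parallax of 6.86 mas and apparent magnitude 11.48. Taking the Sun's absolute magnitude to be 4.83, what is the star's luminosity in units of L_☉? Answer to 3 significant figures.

d = 1/p = 1000/6.86 mas = 145.8 pc
M = m − 5 log₁₀ d + 5 = 11.48 − 5·2.1637 + 5 = 5.662
M − M_☉ = 5.662 − 4.83 = 0.832
L/L_☉ = 10^(−0.4 × 0.832) = 0.4649

L/L_☉ ≈ 0.465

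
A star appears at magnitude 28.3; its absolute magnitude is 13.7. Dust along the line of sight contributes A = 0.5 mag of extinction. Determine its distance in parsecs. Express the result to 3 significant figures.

m − M = 5 log₁₀(d/10 pc) + A  ⇒  28.3 − (13.7) − 0.5 = 5 log₁₀(d/10)
14.100 = 5 log₁₀(d/10)
log₁₀ d = (m − M − A)/5 + 1 = 3.8200
d = 10^3.8200 = 6607 pc

d ≈ 6610 pc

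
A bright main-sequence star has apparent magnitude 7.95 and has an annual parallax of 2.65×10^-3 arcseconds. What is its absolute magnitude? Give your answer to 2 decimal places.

d = 1/p = 1/2.65×10^-3″ = 377.4 pc
5 log₁₀(d/10 pc) = 5 log₁₀(377.4) − 5 = 7.884
M = m − 5 log₁₀(d/10) = 7.95 − 7.884 = 0.066

M ≈ 0.07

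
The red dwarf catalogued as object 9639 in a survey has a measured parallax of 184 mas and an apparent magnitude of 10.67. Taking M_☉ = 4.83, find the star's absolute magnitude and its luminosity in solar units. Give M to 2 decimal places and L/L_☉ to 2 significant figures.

M ≈ 11.99; L/L_☉ ≈ 1.4×10^-3

d = 1/p = 1000/184 mas = 5.435 pc
M = m − 5 log₁₀ d + 5 = 10.67 − 5·0.7352 + 5 = 11.994
M − M_☉ = 11.994 − 4.83 = 7.164
L/L_☉ = 10^(−0.4 × 7.164) = 1.363×10^-3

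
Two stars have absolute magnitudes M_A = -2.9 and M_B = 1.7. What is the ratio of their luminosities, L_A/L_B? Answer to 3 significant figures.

ΔM = M_A − M_B = -4.6
L_A/L_B = 10^(−0.4 ΔM) = 10^1.840 = 69.18

L_A/L_B ≈ 69.2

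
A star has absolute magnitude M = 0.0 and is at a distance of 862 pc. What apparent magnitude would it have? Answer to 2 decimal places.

m ≈ 9.68

m = M + 5 log₁₀ d − 5 = 0.0 + 5·2.9355 − 5 = 9.678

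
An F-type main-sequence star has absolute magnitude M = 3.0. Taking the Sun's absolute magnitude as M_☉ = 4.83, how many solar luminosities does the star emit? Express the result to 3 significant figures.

M − M_☉ = 3.0 − 4.83 = -1.830
L/L_☉ = 10^(−0.4 (M − M_☉)) = 10^0.732 = 5.395

L/L_☉ ≈ 5.40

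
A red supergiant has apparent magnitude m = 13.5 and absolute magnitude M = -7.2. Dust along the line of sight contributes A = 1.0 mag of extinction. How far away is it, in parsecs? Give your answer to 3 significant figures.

m − M = 5 log₁₀(d/10 pc) + A  ⇒  13.5 − (-7.2) − 1.0 = 5 log₁₀(d/10)
19.700 = 5 log₁₀(d/10)
log₁₀ d = (m − M − A)/5 + 1 = 4.9400
d = 10^4.9400 = 87100 pc

d ≈ 87100 pc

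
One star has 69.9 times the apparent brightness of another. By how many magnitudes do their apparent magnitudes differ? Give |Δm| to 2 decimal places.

|Δm| ≈ 4.61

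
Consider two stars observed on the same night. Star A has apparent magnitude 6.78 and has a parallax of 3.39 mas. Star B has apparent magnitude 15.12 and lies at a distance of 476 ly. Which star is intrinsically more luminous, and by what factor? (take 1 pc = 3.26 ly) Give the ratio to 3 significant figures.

Star A is more luminous, by a factor of 8850.

Star A: p = 3.39 mas = 3.39×10^-3″ → d = 1/p = 295.0 pc
Star A: M = m − 5 log₁₀ d + 5 = 6.78 − 5·2.4698 + 5 = -0.569
Star B: d = 476 ly / 3.26 = 146.0 pc
Star B: M = m − 5 log₁₀ d + 5 = 15.12 − 5·2.1644 + 5 = 9.298
ΔM = M_A − M_B = -0.569 − (9.298) = -9.867; smaller M is more luminous → Star A.
L ratio = 10^(0.4 |ΔM|) = 10^3.947 = 8848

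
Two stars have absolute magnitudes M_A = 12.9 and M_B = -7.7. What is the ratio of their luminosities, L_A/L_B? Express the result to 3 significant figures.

L_A/L_B ≈ 5.75×10^-9

ΔM = M_A − M_B = 20.6
L_A/L_B = 10^(−0.4 ΔM) = 10^-8.240 = 5.754×10^-9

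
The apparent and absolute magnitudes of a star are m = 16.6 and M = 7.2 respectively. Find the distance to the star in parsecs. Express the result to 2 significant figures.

Distance modulus: m − M = 16.6 − (7.2) = 9.400
m − M = 5 log₁₀ d − 5
log₁₀ d = (m − M)/5 + 1 = 2.8800
d = 10^2.8800 = 758.6 pc

d ≈ 760 pc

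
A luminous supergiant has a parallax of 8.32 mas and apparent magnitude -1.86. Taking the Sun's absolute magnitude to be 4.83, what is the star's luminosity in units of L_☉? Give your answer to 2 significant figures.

L/L_☉ ≈ 69000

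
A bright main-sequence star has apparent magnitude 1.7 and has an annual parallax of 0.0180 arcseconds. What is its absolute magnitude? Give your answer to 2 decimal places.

M ≈ -2.02

d = 1/p = 1/0.0180″ = 55.56 pc
5 log₁₀(d/10 pc) = 5 log₁₀(55.56) − 5 = 3.724
M = m − 5 log₁₀(d/10) = 1.7 − 3.724 = -2.024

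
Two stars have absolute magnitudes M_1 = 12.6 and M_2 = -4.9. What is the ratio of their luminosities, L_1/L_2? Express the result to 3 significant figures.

L_1/L_2 ≈ 1.00×10^-7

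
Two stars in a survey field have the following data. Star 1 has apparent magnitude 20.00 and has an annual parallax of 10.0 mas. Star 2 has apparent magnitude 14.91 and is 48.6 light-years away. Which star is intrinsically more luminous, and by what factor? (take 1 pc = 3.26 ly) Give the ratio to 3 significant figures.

Star 2 is more luminous, by a factor of 2.41.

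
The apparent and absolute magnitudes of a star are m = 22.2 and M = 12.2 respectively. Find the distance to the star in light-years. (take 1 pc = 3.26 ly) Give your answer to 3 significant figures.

Distance modulus: m − M = 22.2 − (12.2) = 10.000
m − M = 5 log₁₀ d − 5
log₁₀ d = (m − M)/5 + 1 = 3.0000
d = 10^3.0000 = 1000 pc
= 3260 ly

d ≈ 3260 ly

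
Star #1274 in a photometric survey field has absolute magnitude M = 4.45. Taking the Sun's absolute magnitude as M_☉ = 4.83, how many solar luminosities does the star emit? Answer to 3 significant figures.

L/L_☉ ≈ 1.42

M − M_☉ = 4.45 − 4.83 = -0.380
L/L_☉ = 10^(−0.4 (M − M_☉)) = 10^0.152 = 1.419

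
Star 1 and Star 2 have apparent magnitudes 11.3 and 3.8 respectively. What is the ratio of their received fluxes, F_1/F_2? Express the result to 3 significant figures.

F_1/F_2 ≈ 1.00×10^-3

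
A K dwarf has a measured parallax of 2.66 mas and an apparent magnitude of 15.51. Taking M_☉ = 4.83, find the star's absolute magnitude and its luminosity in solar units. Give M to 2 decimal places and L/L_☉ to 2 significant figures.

M ≈ 7.63; L/L_☉ ≈ 0.076

d = 1/p = 1000/2.66 mas = 375.9 pc
M = m − 5 log₁₀ d + 5 = 15.51 − 5·2.5751 + 5 = 7.634
M − M_☉ = 7.634 − 4.83 = 2.804
L/L_☉ = 10^(−0.4 × 2.804) = 0.07555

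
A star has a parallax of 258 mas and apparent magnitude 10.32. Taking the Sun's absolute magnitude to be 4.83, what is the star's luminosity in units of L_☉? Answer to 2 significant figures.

d = 1/p = 1000/258 mas = 3.876 pc
M = m − 5 log₁₀ d + 5 = 10.32 − 5·0.5884 + 5 = 12.378
M − M_☉ = 12.378 − 4.83 = 7.548
L/L_☉ = 10^(−0.4 × 7.548) = 9.567×10^-4

L/L_☉ ≈ 9.6×10^-4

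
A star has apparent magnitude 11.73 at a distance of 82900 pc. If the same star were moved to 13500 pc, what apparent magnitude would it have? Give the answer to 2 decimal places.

m ≈ 7.79

Flux ∝ 1/d², so Δm = 5 log₁₀(d₂/d₁) = 5 log₁₀(13500/82900) = -3.941
m₂ = m₁ + Δm = 11.73 + (-3.941) = 7.789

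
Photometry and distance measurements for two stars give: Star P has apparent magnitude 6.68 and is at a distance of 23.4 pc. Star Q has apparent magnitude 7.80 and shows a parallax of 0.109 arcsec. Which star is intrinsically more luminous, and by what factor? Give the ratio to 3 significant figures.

Star P: M = m − 5 log₁₀ d + 5 = 6.68 − 5·1.3692 + 5 = 4.834
Star Q: d = 1/p = 1/0.109″ = 9.174 pc
Star Q: M = m − 5 log₁₀ d + 5 = 7.80 − 5·0.9626 + 5 = 7.987
ΔM = M_P − M_Q = 4.834 − (7.987) = -3.153; smaller M is more luminous → Star P.
L ratio = 10^(0.4 |ΔM|) = 10^1.261 = 18.25

Star P is more luminous, by a factor of 18.3.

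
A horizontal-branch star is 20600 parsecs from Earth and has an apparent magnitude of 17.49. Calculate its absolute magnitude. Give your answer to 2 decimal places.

M ≈ 0.92

5 log₁₀(d/10 pc) = 5 log₁₀(20600) − 5 = 16.569
M = m − 5 log₁₀(d/10) = 17.49 − 16.569 = 0.921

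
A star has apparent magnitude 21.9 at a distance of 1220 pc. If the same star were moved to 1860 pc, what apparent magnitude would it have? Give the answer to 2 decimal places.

m ≈ 22.82

Flux ∝ 1/d², so Δm = 5 log₁₀(d₂/d₁) = 5 log₁₀(1860/1220) = 0.916
m₂ = m₁ + Δm = 21.9 + (0.916) = 22.816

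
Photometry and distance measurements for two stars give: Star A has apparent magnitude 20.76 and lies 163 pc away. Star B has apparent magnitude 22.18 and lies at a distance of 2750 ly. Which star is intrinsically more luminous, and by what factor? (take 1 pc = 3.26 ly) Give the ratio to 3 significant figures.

Star B is more luminous, by a factor of 7.24.

Star A: M = m − 5 log₁₀ d + 5 = 20.76 − 5·2.2122 + 5 = 14.699
Star B: d = 2750 ly / 3.26 = 843.6 pc
Star B: M = m − 5 log₁₀ d + 5 = 22.18 − 5·2.9261 + 5 = 12.549
ΔM = M_A − M_B = 14.699 − (12.549) = 2.150; smaller M is more luminous → Star B.
L ratio = 10^(0.4 |ΔM|) = 10^0.860 = 7.242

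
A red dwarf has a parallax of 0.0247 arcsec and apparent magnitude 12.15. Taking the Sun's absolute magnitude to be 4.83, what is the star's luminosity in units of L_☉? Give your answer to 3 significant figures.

L/L_☉ ≈ 0.0193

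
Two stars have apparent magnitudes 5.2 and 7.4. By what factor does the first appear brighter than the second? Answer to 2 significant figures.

Magnitude difference = -2.2
Flux ratio = 10^(−0.4 Δm) = 10^(−0.4 × -2.2) = 10^0.880 = 7.586

7.6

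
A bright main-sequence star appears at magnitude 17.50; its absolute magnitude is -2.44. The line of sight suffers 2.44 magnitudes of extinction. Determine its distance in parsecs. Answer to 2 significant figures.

m − M = 5 log₁₀(d/10 pc) + A  ⇒  17.50 − (-2.44) − 2.44 = 5 log₁₀(d/10)
17.500 = 5 log₁₀(d/10)
log₁₀ d = (m − M − A)/5 + 1 = 4.5000
d = 10^4.5000 = 31620 pc

d ≈ 32000 pc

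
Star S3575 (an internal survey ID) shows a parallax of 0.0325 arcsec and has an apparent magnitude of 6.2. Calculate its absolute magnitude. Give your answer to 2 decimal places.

d = 1/p = 1/0.0325″ = 30.77 pc
5 log₁₀(d/10 pc) = 5 log₁₀(30.77) − 5 = 2.441
M = m − 5 log₁₀(d/10) = 6.2 − 2.441 = 3.759

M ≈ 3.76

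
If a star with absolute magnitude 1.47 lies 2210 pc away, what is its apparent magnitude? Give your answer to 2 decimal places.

m = M + 5 log₁₀ d − 5 = 1.47 + 5·3.3444 − 5 = 13.192

m ≈ 13.19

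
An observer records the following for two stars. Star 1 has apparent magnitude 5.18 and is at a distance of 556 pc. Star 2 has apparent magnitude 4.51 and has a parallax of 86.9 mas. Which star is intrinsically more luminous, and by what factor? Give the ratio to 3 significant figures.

Star 1: M = m − 5 log₁₀ d + 5 = 5.18 − 5·2.7451 + 5 = -3.545
Star 2: p = 86.9 mas = 0.0869″ → d = 1/p = 11.51 pc
Star 2: M = m − 5 log₁₀ d + 5 = 4.51 − 5·1.0610 + 5 = 4.205
ΔM = M_1 − M_2 = -3.545 − (4.205) = -7.750; smaller M is more luminous → Star 1.
L ratio = 10^(0.4 |ΔM|) = 10^3.100 = 1259

Star 1 is more luminous, by a factor of 1260.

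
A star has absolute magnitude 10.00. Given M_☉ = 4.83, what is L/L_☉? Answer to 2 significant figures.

M − M_☉ = 10.00 − 4.83 = 5.170
L/L_☉ = 10^(−0.4 (M − M_☉)) = 10^-2.068 = 8.551×10^-3

L/L_☉ ≈ 8.6×10^-3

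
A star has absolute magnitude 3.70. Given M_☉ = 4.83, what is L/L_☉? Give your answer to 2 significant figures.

L/L_☉ ≈ 2.8

M − M_☉ = 3.70 − 4.83 = -1.130
L/L_☉ = 10^(−0.4 (M − M_☉)) = 10^0.452 = 2.831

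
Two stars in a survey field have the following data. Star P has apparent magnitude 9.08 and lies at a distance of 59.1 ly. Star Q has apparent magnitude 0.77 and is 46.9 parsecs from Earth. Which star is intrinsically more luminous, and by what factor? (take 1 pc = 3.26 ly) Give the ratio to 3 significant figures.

Star P: d = 59.1 ly / 3.26 = 18.13 pc
Star P: M = m − 5 log₁₀ d + 5 = 9.08 − 5·1.2584 + 5 = 7.788
Star Q: M = m − 5 log₁₀ d + 5 = 0.77 − 5·1.6712 + 5 = -2.586
ΔM = M_P − M_Q = 7.788 − (-2.586) = 10.374; smaller M is more luminous → Star Q.
L ratio = 10^(0.4 |ΔM|) = 10^4.150 = 14110

Star Q is more luminous, by a factor of 14100.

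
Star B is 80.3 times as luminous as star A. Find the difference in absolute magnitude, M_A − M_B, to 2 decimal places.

M_A − M_B ≈ 4.76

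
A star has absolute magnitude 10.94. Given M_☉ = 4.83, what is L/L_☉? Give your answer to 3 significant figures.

L/L_☉ ≈ 3.60×10^-3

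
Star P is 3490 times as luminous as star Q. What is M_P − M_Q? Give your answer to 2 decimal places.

Pogson: ΔM = −2.5 log₁₀(ratio) = −2.5 log₁₀(3490) = −2.5 × 3.5428 = -8.857
Star P is brighter, so it has the smaller magnitude: the difference is negative.

M_P − M_Q ≈ -8.86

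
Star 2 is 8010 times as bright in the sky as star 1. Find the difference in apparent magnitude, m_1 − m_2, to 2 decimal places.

m_1 − m_2 ≈ 9.76

Pogson: Δm = −2.5 log₁₀(ratio) = −2.5 log₁₀(8010) = −2.5 × 3.9036 = -9.759
Star 2 is brighter so has the smaller magnitude: m_1 − m_2 is positive.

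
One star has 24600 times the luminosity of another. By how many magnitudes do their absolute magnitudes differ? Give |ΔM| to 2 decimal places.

Pogson: ΔM = −2.5 log₁₀(ratio) = −2.5 log₁₀(24600) = −2.5 × 4.3909 = -10.977

|ΔM| ≈ 10.98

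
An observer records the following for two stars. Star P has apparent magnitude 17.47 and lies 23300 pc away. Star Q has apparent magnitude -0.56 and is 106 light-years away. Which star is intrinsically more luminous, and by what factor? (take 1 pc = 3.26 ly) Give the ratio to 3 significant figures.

Star P: M = m − 5 log₁₀ d + 5 = 17.47 − 5·4.3674 + 5 = 0.633
Star Q: d = 106 ly / 3.26 = 32.52 pc
Star Q: M = m − 5 log₁₀ d + 5 = -0.56 − 5·1.5121 + 5 = -3.120
ΔM = M_P − M_Q = 0.633 − (-3.120) = 3.754; smaller M is more luminous → Star Q.
L ratio = 10^(0.4 |ΔM|) = 10^1.501 = 31.73

Star Q is more luminous, by a factor of 31.7.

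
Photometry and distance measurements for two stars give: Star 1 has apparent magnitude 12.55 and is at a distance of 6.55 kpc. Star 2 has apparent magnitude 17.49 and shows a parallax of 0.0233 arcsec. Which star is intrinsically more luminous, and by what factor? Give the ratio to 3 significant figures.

Star 1: d = 6.55 kpc = 6550 pc
Star 1: M = m − 5 log₁₀ d + 5 = 12.55 − 5·3.8162 + 5 = -1.531
Star 2: d = 1/p = 1/0.0233″ = 42.92 pc
Star 2: M = m − 5 log₁₀ d + 5 = 17.49 − 5·1.6326 + 5 = 14.327
ΔM = M_1 − M_2 = -1.531 − (14.327) = -15.858; smaller M is more luminous → Star 1.
L ratio = 10^(0.4 |ΔM|) = 10^6.343 = 2.204×10^6

Star 1 is more luminous, by a factor of 2.20×10^6.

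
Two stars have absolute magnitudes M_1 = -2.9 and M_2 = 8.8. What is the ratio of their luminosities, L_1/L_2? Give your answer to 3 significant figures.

L_1/L_2 ≈ 47900

ΔM = M_1 − M_2 = -11.7
L_1/L_2 = 10^(−0.4 ΔM) = 10^4.680 = 47860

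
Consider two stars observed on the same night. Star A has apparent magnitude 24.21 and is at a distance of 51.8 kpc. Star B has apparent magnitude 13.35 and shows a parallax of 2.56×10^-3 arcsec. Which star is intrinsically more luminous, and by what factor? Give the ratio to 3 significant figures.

Star B is more luminous, by a factor of 1.26.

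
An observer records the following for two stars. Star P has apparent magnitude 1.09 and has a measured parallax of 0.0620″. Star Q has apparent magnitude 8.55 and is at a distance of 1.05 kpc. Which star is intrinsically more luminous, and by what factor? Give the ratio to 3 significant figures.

Star Q is more luminous, by a factor of 4.40.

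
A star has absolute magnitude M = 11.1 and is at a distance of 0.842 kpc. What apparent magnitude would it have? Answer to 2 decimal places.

m ≈ 20.73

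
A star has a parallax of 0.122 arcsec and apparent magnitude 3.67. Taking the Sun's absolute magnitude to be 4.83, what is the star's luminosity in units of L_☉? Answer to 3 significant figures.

L/L_☉ ≈ 1.96

d = 1/p = 1/0.122″ = 8.197 pc
M = m − 5 log₁₀ d + 5 = 3.67 − 5·0.9136 + 5 = 4.102
M − M_☉ = 4.102 − 4.83 = -0.728
L/L_☉ = 10^(−0.4 × -0.728) = 1.956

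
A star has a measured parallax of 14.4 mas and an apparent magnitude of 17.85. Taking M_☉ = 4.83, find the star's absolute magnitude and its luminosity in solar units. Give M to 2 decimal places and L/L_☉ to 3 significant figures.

d = 1/p = 1000/14.4 mas = 69.44 pc
M = m − 5 log₁₀ d + 5 = 17.85 − 5·1.8416 + 5 = 13.642
M − M_☉ = 13.642 − 4.83 = 8.812
L/L_☉ = 10^(−0.4 × 8.812) = 2.987×10^-4

M ≈ 13.64; L/L_☉ ≈ 2.99×10^-4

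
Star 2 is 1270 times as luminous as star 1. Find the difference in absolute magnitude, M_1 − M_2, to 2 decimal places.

Pogson: ΔM = −2.5 log₁₀(ratio) = −2.5 log₁₀(1270) = −2.5 × 3.1038 = -7.760
Star 2 is brighter so has the smaller magnitude: M_1 − M_2 is positive.

M_1 − M_2 ≈ 7.76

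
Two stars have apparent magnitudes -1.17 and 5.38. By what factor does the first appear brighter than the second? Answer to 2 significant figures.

Magnitude difference = -6.55
Flux ratio = 10^(−0.4 Δm) = 10^(−0.4 × -6.55) = 10^2.620 = 416.9

420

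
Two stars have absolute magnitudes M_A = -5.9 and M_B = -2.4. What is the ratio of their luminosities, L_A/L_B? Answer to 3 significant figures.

ΔM = M_A − M_B = -3.5
L_A/L_B = 10^(−0.4 ΔM) = 10^1.400 = 25.12

L_A/L_B ≈ 25.1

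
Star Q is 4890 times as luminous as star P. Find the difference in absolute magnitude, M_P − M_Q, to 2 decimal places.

M_P − M_Q ≈ 9.22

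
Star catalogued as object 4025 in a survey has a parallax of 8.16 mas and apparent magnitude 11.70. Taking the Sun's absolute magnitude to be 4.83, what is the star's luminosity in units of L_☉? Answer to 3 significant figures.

d = 1/p = 1000/8.16 mas = 122.5 pc
M = m − 5 log₁₀ d + 5 = 11.70 − 5·2.0883 + 5 = 6.258
M − M_☉ = 6.258 − 4.83 = 1.428
L/L_☉ = 10^(−0.4 × 1.428) = 0.2683

L/L_☉ ≈ 0.268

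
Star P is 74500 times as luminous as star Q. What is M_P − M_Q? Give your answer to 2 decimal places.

Pogson: ΔM = −2.5 log₁₀(ratio) = −2.5 log₁₀(74500) = −2.5 × 4.8722 = -12.180
Star P is brighter, so it has the smaller magnitude: the difference is negative.

M_P − M_Q ≈ -12.18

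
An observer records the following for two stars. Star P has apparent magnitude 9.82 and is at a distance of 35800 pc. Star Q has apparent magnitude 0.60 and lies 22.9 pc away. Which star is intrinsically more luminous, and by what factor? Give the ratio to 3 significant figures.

Star P is more luminous, by a factor of 501.

Star P: M = m − 5 log₁₀ d + 5 = 9.82 − 5·4.5539 + 5 = -7.949
Star Q: M = m − 5 log₁₀ d + 5 = 0.60 − 5·1.3598 + 5 = -1.199
ΔM = M_P − M_Q = -7.949 − (-1.199) = -6.750; smaller M is more luminous → Star P.
L ratio = 10^(0.4 |ΔM|) = 10^2.700 = 501.3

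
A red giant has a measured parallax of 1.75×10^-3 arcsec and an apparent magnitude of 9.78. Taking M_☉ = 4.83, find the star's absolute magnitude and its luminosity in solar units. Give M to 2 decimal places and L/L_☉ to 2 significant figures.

M ≈ 1.00; L/L_☉ ≈ 34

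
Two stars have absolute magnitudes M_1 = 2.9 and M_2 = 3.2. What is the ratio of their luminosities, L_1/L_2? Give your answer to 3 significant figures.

L_1/L_2 ≈ 1.32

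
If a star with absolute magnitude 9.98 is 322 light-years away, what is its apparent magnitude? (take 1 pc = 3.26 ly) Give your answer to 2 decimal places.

m ≈ 14.95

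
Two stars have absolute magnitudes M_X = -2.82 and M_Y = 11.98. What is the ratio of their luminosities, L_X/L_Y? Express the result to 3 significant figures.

ΔM = M_X − M_Y = -14.80
L_X/L_Y = 10^(−0.4 ΔM) = 10^5.920 = 831800

L_X/L_Y ≈ 832000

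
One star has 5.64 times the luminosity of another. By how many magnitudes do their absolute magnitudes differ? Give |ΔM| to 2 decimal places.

Pogson: ΔM = −2.5 log₁₀(ratio) = −2.5 log₁₀(5.64) = −2.5 × 0.7513 = -1.878

|ΔM| ≈ 1.88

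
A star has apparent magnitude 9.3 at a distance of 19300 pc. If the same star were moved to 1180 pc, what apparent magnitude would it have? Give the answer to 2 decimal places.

m ≈ 3.23

Flux ∝ 1/d², so Δm = 5 log₁₀(d₂/d₁) = 5 log₁₀(1180/19300) = -6.068
m₂ = m₁ + Δm = 9.3 + (-6.068) = 3.232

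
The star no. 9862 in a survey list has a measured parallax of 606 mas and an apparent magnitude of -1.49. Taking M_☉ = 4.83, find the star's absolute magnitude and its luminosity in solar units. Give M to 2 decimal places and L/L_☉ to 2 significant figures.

M ≈ 2.42; L/L_☉ ≈ 9.2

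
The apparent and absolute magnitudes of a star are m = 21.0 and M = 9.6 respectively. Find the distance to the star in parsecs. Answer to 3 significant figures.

d ≈ 1910 pc

Distance modulus: m − M = 21.0 − (9.6) = 11.400
m − M = 5 log₁₀ d − 5
log₁₀ d = (m − M)/5 + 1 = 3.2800
d = 10^3.2800 = 1905 pc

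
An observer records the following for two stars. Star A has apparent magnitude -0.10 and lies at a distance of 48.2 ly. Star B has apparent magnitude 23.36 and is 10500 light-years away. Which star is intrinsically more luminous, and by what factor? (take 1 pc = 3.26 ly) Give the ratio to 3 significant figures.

Star A is more luminous, by a factor of 51000.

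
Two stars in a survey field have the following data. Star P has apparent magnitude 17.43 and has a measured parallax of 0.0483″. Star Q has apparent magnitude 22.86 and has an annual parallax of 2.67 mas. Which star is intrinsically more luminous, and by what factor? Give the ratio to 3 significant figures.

Star P: d = 1/p = 1/0.0483″ = 20.70 pc
Star P: M = m − 5 log₁₀ d + 5 = 17.43 − 5·1.3161 + 5 = 15.850
Star Q: p = 2.67 mas = 2.67×10^-3″ → d = 1/p = 374.5 pc
Star Q: M = m − 5 log₁₀ d + 5 = 22.86 − 5·2.5735 + 5 = 14.993
ΔM = M_P − M_Q = 15.850 − (14.993) = 0.857; smaller M is more luminous → Star Q.
L ratio = 10^(0.4 |ΔM|) = 10^0.343 = 2.202

Star Q is more luminous, by a factor of 2.20.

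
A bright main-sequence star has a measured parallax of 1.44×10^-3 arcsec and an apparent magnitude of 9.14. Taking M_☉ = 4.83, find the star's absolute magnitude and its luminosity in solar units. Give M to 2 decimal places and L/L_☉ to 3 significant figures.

d = 1/p = 1/1.44×10^-3″ = 694.4 pc
M = m − 5 log₁₀ d + 5 = 9.14 − 5·2.8416 + 5 = -0.068
M − M_☉ = -0.068 − 4.83 = -4.898
L/L_☉ = 10^(−0.4 × -4.898) = 91.05

M ≈ -0.07; L/L_☉ ≈ 91.0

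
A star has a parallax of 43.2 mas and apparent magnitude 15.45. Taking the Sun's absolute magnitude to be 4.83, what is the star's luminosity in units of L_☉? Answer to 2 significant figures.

L/L_☉ ≈ 3.0×10^-4

d = 1/p = 1000/43.2 mas = 23.15 pc
M = m − 5 log₁₀ d + 5 = 15.45 − 5·1.3645 + 5 = 13.627
M − M_☉ = 13.627 − 4.83 = 8.797
L/L_☉ = 10^(−0.4 × 8.797) = 3.027×10^-4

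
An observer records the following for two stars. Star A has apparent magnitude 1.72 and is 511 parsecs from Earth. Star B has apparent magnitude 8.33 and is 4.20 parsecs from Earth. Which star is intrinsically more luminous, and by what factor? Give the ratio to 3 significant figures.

Star A: M = m − 5 log₁₀ d + 5 = 1.72 − 5·2.7084 + 5 = -6.822
Star B: M = m − 5 log₁₀ d + 5 = 8.33 − 5·0.6232 + 5 = 10.214
ΔM = M_A − M_B = -6.822 − (10.214) = -17.036; smaller M is more luminous → Star A.
L ratio = 10^(0.4 |ΔM|) = 10^6.814 = 6.521×10^6

Star A is more luminous, by a factor of 6.52×10^6.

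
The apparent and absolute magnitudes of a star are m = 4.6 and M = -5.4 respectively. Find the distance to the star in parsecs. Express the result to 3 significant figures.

d ≈ 1000 pc

Distance modulus: m − M = 4.6 − (-5.4) = 10.000
m − M = 5 log₁₀ d − 5
log₁₀ d = (m − M)/5 + 1 = 3.0000
d = 10^3.0000 = 1000 pc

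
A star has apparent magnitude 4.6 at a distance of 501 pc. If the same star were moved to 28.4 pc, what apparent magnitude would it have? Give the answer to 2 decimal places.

m ≈ -1.63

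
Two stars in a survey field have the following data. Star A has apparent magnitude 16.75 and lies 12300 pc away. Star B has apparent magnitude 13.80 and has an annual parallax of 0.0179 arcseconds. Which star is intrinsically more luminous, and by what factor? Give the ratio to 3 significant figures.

Star A is more luminous, by a factor of 3200.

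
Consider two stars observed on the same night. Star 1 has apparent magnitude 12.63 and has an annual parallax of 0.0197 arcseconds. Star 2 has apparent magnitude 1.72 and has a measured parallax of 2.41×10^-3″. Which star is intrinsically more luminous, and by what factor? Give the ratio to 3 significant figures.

Star 1: d = 1/p = 1/0.0197″ = 50.76 pc
Star 1: M = m − 5 log₁₀ d + 5 = 12.63 − 5·1.7055 + 5 = 9.102
Star 2: d = 1/p = 1/2.41×10^-3″ = 414.9 pc
Star 2: M = m − 5 log₁₀ d + 5 = 1.72 − 5·2.6180 + 5 = -6.370
ΔM = M_1 − M_2 = 9.102 − (-6.370) = 15.472; smaller M is more luminous → Star 2.
L ratio = 10^(0.4 |ΔM|) = 10^6.189 = 1.545×10^6

Star 2 is more luminous, by a factor of 1.54×10^6.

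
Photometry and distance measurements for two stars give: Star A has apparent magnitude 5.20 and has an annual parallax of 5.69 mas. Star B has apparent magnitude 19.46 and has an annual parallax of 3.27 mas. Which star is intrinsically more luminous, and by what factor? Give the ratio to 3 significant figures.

Star A is more luminous, by a factor of 167000.

Star A: p = 5.69 mas = 5.69×10^-3″ → d = 1/p = 175.7 pc
Star A: M = m − 5 log₁₀ d + 5 = 5.20 − 5·2.2449 + 5 = -1.024
Star B: p = 3.27 mas = 3.27×10^-3″ → d = 1/p = 305.8 pc
Star B: M = m − 5 log₁₀ d + 5 = 19.46 − 5·2.4855 + 5 = 12.033
ΔM = M_A − M_B = -1.024 − (12.033) = -13.057; smaller M is more luminous → Star A.
L ratio = 10^(0.4 |ΔM|) = 10^5.223 = 167100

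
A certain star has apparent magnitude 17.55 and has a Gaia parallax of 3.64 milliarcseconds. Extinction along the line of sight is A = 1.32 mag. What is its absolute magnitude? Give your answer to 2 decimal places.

p = 3.64 mas = 3.64×10^-3″ → d = 1/p = 274.7 pc
5 log₁₀(d/10 pc) = 5 log₁₀(274.7) − 5 = 7.194
M = m − 5 log₁₀(d/10) − A = 17.55 − 7.194 − 1.32 = 9.036

M ≈ 9.04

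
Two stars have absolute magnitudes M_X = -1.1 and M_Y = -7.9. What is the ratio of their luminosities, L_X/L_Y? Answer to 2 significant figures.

L_X/L_Y ≈ 1.9×10^-3

ΔM = M_X − M_Y = 6.8
L_X/L_Y = 10^(−0.4 ΔM) = 10^-2.720 = 1.905×10^-3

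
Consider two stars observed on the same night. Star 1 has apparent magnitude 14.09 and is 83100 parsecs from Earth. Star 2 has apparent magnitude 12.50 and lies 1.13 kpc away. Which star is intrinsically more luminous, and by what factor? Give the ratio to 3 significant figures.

Star 1 is more luminous, by a factor of 1250.

Star 1: M = m − 5 log₁₀ d + 5 = 14.09 − 5·4.9196 + 5 = -5.508
Star 2: d = 1.13 kpc = 1130 pc
Star 2: M = m − 5 log₁₀ d + 5 = 12.50 − 5·3.0531 + 5 = 2.235
ΔM = M_1 − M_2 = -5.508 − (2.235) = -7.743; smaller M is more luminous → Star 1.
L ratio = 10^(0.4 |ΔM|) = 10^3.097 = 1250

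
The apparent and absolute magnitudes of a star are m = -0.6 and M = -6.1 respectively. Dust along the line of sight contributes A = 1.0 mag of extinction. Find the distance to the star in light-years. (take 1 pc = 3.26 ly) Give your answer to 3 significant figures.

m − M = 5 log₁₀(d/10 pc) + A  ⇒  -0.6 − (-6.1) − 1.0 = 5 log₁₀(d/10)
4.500 = 5 log₁₀(d/10)
log₁₀ d = (m − M − A)/5 + 1 = 1.9000
d = 10^1.9000 = 79.43 pc
= 259.0 ly

d ≈ 259 ly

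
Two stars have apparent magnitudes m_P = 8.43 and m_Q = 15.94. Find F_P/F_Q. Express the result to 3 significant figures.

F_P/F_Q ≈ 1010

Magnitude difference = -7.51
Flux ratio = 10^(−0.4 Δm) = 10^(−0.4 × -7.51) = 10^3.004 = 1009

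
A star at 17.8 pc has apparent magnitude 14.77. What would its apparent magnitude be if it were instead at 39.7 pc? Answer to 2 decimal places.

m ≈ 16.51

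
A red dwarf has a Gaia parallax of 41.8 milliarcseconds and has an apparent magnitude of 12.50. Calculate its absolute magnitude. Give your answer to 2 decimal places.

M ≈ 10.61

p = 41.8 mas = 0.0418″ → d = 1/p = 23.92 pc
5 log₁₀(d/10 pc) = 5 log₁₀(23.92) − 5 = 1.894
M = m − 5 log₁₀(d/10) = 12.50 − 1.894 = 10.606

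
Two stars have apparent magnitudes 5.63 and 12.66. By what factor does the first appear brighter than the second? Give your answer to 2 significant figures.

Magnitude difference = -7.03
Flux ratio = 10^(−0.4 Δm) = 10^(−0.4 × -7.03) = 10^2.812 = 648.6

650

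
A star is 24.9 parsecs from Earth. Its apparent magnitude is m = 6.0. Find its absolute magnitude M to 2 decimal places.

5 log₁₀(d/10 pc) = 5 log₁₀(24.90) − 5 = 1.981
M = m − 5 log₁₀(d/10) = 6.0 − 1.981 = 4.019

M ≈ 4.02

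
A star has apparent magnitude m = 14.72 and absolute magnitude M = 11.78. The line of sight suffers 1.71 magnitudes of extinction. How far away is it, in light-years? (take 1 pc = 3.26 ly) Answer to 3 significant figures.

d ≈ 57.4 ly

m − M = 5 log₁₀(d/10 pc) + A  ⇒  14.72 − (11.78) − 1.71 = 5 log₁₀(d/10)
1.230 = 5 log₁₀(d/10)
log₁₀ d = (m − M − A)/5 + 1 = 1.2460
d = 10^1.2460 = 17.62 pc
= 57.44 ly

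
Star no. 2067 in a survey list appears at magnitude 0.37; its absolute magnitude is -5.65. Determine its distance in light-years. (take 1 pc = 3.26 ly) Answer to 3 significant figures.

d ≈ 521 ly

Distance modulus: m − M = 0.37 − (-5.65) = 6.020
m − M = 5 log₁₀ d − 5
log₁₀ d = (m − M)/5 + 1 = 2.2040
d = 10^2.2040 = 160.0 pc
= 521.5 ly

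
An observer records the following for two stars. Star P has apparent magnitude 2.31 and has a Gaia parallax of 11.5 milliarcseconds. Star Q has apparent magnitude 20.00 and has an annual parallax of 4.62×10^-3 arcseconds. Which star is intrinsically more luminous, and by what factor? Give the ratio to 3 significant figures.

Star P is more luminous, by a factor of 1.92×10^6.

Star P: p = 11.5 mas = 0.0115″ → d = 1/p = 86.96 pc
Star P: M = m − 5 log₁₀ d + 5 = 2.31 − 5·1.9393 + 5 = -2.387
Star Q: d = 1/p = 1/4.62×10^-3″ = 216.5 pc
Star Q: M = m − 5 log₁₀ d + 5 = 20.00 − 5·2.3354 + 5 = 13.323
ΔM = M_P − M_Q = -2.387 − (13.323) = -15.710; smaller M is more luminous → Star P.
L ratio = 10^(0.4 |ΔM|) = 10^6.284 = 1.923×10^6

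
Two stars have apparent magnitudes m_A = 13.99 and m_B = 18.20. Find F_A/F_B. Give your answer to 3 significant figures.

F_A/F_B ≈ 48.3

Magnitude difference = -4.21
Flux ratio = 10^(−0.4 Δm) = 10^(−0.4 × -4.21) = 10^1.684 = 48.31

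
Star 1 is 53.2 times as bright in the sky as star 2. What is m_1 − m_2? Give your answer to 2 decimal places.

Pogson: Δm = −2.5 log₁₀(ratio) = −2.5 log₁₀(53.2) = −2.5 × 1.7259 = -4.315
Star 1 is brighter, so it has the smaller magnitude: the difference is negative.

m_1 − m_2 ≈ -4.31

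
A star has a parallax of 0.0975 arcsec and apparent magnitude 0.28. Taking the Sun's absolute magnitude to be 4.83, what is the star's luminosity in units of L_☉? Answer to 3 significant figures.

d = 1/p = 1/0.0975″ = 10.26 pc
M = m − 5 log₁₀ d + 5 = 0.28 − 5·1.0110 + 5 = 0.225
M − M_☉ = 0.225 − 4.83 = -4.605
L/L_☉ = 10^(−0.4 × -4.605) = 69.50

L/L_☉ ≈ 69.5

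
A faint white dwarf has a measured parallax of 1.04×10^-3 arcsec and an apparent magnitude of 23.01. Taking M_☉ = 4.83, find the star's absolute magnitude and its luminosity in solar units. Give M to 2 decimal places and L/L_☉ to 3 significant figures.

M ≈ 13.10; L/L_☉ ≈ 4.94×10^-4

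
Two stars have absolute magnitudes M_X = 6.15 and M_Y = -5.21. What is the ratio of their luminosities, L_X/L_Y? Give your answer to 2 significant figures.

ΔM = M_X − M_Y = 11.36
L_X/L_Y = 10^(−0.4 ΔM) = 10^-4.544 = 2.858×10^-5

L_X/L_Y ≈ 2.9×10^-5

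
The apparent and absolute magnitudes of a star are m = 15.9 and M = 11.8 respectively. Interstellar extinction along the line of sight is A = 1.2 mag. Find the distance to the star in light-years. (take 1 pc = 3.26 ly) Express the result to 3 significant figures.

m − M = 5 log₁₀(d/10 pc) + A  ⇒  15.9 − (11.8) − 1.2 = 5 log₁₀(d/10)
2.900 = 5 log₁₀(d/10)
log₁₀ d = (m − M − A)/5 + 1 = 1.5800
d = 10^1.5800 = 38.02 pc
= 123.9 ly

d ≈ 124 ly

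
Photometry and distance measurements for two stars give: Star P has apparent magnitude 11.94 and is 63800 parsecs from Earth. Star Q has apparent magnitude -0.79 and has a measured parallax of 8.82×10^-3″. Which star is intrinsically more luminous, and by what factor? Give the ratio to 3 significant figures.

Star P: M = m − 5 log₁₀ d + 5 = 11.94 − 5·4.8048 + 5 = -7.084
Star Q: d = 1/p = 1/8.82×10^-3″ = 113.4 pc
Star Q: M = m − 5 log₁₀ d + 5 = -0.79 − 5·2.0545 + 5 = -6.063
ΔM = M_P − M_Q = -7.084 − (-6.063) = -1.021; smaller M is more luminous → Star P.
L ratio = 10^(0.4 |ΔM|) = 10^0.409 = 2.562

Star P is more luminous, by a factor of 2.56.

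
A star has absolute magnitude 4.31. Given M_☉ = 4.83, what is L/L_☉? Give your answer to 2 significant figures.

M − M_☉ = 4.31 − 4.83 = -0.520
L/L_☉ = 10^(−0.4 (M − M_☉)) = 10^0.208 = 1.614

L/L_☉ ≈ 1.6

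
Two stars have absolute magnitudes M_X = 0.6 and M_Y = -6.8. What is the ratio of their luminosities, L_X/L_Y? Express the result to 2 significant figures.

L_X/L_Y ≈ 1.1×10^-3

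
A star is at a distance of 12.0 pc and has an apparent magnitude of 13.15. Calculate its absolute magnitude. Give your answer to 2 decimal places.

5 log₁₀(d/10 pc) = 5 log₁₀(12.00) − 5 = 0.396
M = m − 5 log₁₀(d/10) = 13.15 − 0.396 = 12.754

M ≈ 12.75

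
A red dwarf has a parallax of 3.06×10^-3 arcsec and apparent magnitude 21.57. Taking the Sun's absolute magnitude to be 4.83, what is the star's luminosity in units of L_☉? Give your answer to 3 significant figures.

d = 1/p = 1/3.06×10^-3″ = 326.8 pc
M = m − 5 log₁₀ d + 5 = 21.57 − 5·2.5143 + 5 = 13.999
M − M_☉ = 13.999 − 4.83 = 9.169
L/L_☉ = 10^(−0.4 × 9.169) = 2.151×10^-4

L/L_☉ ≈ 2.15×10^-4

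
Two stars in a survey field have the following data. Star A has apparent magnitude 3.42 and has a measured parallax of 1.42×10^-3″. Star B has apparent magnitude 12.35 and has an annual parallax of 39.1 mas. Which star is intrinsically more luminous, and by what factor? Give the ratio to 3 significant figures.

Star A: d = 1/p = 1/1.42×10^-3″ = 704.2 pc
Star A: M = m − 5 log₁₀ d + 5 = 3.42 − 5·2.8477 + 5 = -5.819
Star B: p = 39.1 mas = 0.0391″ → d = 1/p = 25.58 pc
Star B: M = m − 5 log₁₀ d + 5 = 12.35 − 5·1.4078 + 5 = 10.311
ΔM = M_A − M_B = -5.819 − (10.311) = -16.129; smaller M is more luminous → Star A.
L ratio = 10^(0.4 |ΔM|) = 10^6.452 = 2.830×10^6

Star A is more luminous, by a factor of 2.83×10^6.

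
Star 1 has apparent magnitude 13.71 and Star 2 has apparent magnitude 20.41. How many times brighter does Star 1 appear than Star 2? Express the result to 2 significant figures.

480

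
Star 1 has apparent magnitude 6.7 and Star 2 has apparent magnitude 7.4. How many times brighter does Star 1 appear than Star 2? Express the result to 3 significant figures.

Δm = 6.7 − (7.4) = -0.7
Flux ratio = 10^(−0.4 Δm) = 10^(−0.4 × -0.7) = 10^0.280 = 1.905

1.91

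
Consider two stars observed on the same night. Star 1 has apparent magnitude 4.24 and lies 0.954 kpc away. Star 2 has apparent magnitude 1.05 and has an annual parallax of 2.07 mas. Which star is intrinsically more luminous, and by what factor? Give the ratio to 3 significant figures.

Star 1: d = 0.954 kpc = 954.0 pc
Star 1: M = m − 5 log₁₀ d + 5 = 4.24 − 5·2.9795 + 5 = -5.658
Star 2: p = 2.07 mas = 2.07×10^-3″ → d = 1/p = 483.1 pc
Star 2: M = m − 5 log₁₀ d + 5 = 1.05 − 5·2.6840 + 5 = -7.370
ΔM = M_1 − M_2 = -5.658 − (-7.370) = 1.712; smaller M is more luminous → Star 2.
L ratio = 10^(0.4 |ΔM|) = 10^0.685 = 4.841

Star 2 is more luminous, by a factor of 4.84.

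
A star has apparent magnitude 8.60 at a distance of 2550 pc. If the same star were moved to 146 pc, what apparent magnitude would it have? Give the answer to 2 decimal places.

Flux ∝ 1/d², so Δm = 5 log₁₀(d₂/d₁) = 5 log₁₀(146/2550) = -6.211
m₂ = m₁ + Δm = 8.60 + (-6.211) = 2.389

m ≈ 2.39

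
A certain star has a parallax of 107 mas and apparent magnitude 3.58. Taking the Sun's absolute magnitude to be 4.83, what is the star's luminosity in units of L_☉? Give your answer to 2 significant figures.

d = 1/p = 1000/107 mas = 9.346 pc
M = m − 5 log₁₀ d + 5 = 3.58 − 5·0.9706 + 5 = 3.727
M − M_☉ = 3.727 − 4.83 = -1.103
L/L_☉ = 10^(−0.4 × -1.103) = 2.762

L/L_☉ ≈ 2.8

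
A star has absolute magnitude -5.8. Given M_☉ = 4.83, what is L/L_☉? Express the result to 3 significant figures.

M − M_☉ = -5.8 − 4.83 = -10.630
L/L_☉ = 10^(−0.4 (M − M_☉)) = 10^4.252 = 17860

L/L_☉ ≈ 17900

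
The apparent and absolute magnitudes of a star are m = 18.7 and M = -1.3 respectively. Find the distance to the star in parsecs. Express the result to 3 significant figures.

d ≈ 100000 pc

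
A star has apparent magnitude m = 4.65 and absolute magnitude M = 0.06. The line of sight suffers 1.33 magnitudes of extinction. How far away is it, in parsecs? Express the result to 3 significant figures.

d ≈ 44.9 pc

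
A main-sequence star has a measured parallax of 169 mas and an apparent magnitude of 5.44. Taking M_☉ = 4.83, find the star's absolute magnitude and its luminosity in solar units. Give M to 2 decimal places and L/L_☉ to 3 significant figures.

d = 1/p = 1000/169 mas = 5.917 pc
M = m − 5 log₁₀ d + 5 = 5.44 − 5·0.7721 + 5 = 6.579
M − M_☉ = 6.579 − 4.83 = 1.749
L/L_☉ = 10^(−0.4 × 1.749) = 0.1996

M ≈ 6.58; L/L_☉ ≈ 0.200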